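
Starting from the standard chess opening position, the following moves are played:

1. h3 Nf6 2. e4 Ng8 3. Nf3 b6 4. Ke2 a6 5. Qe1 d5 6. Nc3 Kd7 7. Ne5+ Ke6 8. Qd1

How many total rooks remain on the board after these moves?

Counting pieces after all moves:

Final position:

  a b c d e f g h
  ─────────────────
8│♜ ♞ ♝ ♛ · ♝ ♞ ♜│8
7│· · ♟ · ♟ ♟ ♟ ♟│7
6│♟ ♟ · · ♚ · · ·│6
5│· · · ♟ ♘ · · ·│5
4│· · · · ♙ · · ·│4
3│· · ♘ · · · · ♙│3
2│♙ ♙ ♙ ♙ ♔ ♙ ♙ ·│2
1│♖ · ♗ ♕ · ♗ · ♖│1
  ─────────────────
  a b c d e f g h


4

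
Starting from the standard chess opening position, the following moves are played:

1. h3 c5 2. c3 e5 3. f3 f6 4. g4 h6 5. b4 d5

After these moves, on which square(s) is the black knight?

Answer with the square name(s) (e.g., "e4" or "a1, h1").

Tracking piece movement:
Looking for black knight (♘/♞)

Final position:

  a b c d e f g h
  ─────────────────
8│♜ ♞ ♝ ♛ ♚ ♝ ♞ ♜│8
7│♟ ♟ · · · · ♟ ·│7
6│· · · · · ♟ · ♟│6
5│· · ♟ ♟ ♟ · · ·│5
4│· ♙ · · · · ♙ ·│4
3│· · ♙ · · ♙ · ♙│3
2│♙ · · ♙ ♙ · · ·│2
1│♖ ♘ ♗ ♕ ♔ ♗ ♘ ♖│1
  ─────────────────
  a b c d e f g h


b8, g8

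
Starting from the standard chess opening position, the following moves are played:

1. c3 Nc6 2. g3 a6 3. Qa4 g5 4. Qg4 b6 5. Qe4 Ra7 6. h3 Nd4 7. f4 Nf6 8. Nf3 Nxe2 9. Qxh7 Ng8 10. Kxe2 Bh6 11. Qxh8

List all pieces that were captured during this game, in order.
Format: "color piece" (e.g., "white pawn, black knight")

Tracking captures:
  Nxe2: captured white pawn
  Qxh7: captured black pawn
  Kxe2: captured black knight
  Qxh8: captured black rook

white pawn, black pawn, black knight, black rook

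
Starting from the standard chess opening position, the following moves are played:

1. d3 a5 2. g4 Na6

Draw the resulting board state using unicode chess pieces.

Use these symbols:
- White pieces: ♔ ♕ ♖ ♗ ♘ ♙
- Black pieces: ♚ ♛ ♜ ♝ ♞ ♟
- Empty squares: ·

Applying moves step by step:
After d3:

♜ ♞ ♝ ♛ ♚ ♝ ♞ ♜
♟ ♟ ♟ ♟ ♟ ♟ ♟ ♟
· · · · · · · ·
· · · · · · · ·
· · · · · · · ·
· · · ♙ · · · ·
♙ ♙ ♙ · ♙ ♙ ♙ ♙
♖ ♘ ♗ ♕ ♔ ♗ ♘ ♖


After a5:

♜ ♞ ♝ ♛ ♚ ♝ ♞ ♜
· ♟ ♟ ♟ ♟ ♟ ♟ ♟
· · · · · · · ·
♟ · · · · · · ·
· · · · · · · ·
· · · ♙ · · · ·
♙ ♙ ♙ · ♙ ♙ ♙ ♙
♖ ♘ ♗ ♕ ♔ ♗ ♘ ♖


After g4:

♜ ♞ ♝ ♛ ♚ ♝ ♞ ♜
· ♟ ♟ ♟ ♟ ♟ ♟ ♟
· · · · · · · ·
♟ · · · · · · ·
· · · · · · ♙ ·
· · · ♙ · · · ·
♙ ♙ ♙ · ♙ ♙ · ♙
♖ ♘ ♗ ♕ ♔ ♗ ♘ ♖


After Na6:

♜ · ♝ ♛ ♚ ♝ ♞ ♜
· ♟ ♟ ♟ ♟ ♟ ♟ ♟
♞ · · · · · · ·
♟ · · · · · · ·
· · · · · · ♙ ·
· · · ♙ · · · ·
♙ ♙ ♙ · ♙ ♙ · ♙
♖ ♘ ♗ ♕ ♔ ♗ ♘ ♖



  a b c d e f g h
  ─────────────────
8│♜ · ♝ ♛ ♚ ♝ ♞ ♜│8
7│· ♟ ♟ ♟ ♟ ♟ ♟ ♟│7
6│♞ · · · · · · ·│6
5│♟ · · · · · · ·│5
4│· · · · · · ♙ ·│4
3│· · · ♙ · · · ·│3
2│♙ ♙ ♙ · ♙ ♙ · ♙│2
1│♖ ♘ ♗ ♕ ♔ ♗ ♘ ♖│1
  ─────────────────
  a b c d e f g h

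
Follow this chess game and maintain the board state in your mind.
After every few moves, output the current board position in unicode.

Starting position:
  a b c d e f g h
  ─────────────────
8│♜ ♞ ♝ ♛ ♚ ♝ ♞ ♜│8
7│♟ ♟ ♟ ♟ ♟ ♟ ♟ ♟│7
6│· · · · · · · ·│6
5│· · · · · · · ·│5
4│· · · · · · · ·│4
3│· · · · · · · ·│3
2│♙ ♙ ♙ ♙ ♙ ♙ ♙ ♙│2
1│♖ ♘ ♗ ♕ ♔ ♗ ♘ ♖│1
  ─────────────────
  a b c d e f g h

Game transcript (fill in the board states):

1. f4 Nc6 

  a b c d e f g h
  ─────────────────
8│♜ · ♝ ♛ ♚ ♝ ♞ ♜│8
7│♟ ♟ ♟ ♟ ♟ ♟ ♟ ♟│7
6│· · ♞ · · · · ·│6
5│· · · · · · · ·│5
4│· · · · · ♙ · ·│4
3│· · · · · · · ·│3
2│♙ ♙ ♙ ♙ ♙ · ♙ ♙│2
1│♖ ♘ ♗ ♕ ♔ ♗ ♘ ♖│1
  ─────────────────
  a b c d e f g h

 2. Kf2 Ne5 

  a b c d e f g h
  ─────────────────
8│♜ · ♝ ♛ ♚ ♝ ♞ ♜│8
7│♟ ♟ ♟ ♟ ♟ ♟ ♟ ♟│7
6│· · · · · · · ·│6
5│· · · · ♞ · · ·│5
4│· · · · · ♙ · ·│4
3│· · · · · · · ·│3
2│♙ ♙ ♙ ♙ ♙ ♔ ♙ ♙│2
1│♖ ♘ ♗ ♕ · ♗ ♘ ♖│1
  ─────────────────
  a b c d e f g h

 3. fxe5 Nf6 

  a b c d e f g h
  ─────────────────
8│♜ · ♝ ♛ ♚ ♝ · ♜│8
7│♟ ♟ ♟ ♟ ♟ ♟ ♟ ♟│7
6│· · · · · ♞ · ·│6
5│· · · · ♙ · · ·│5
4│· · · · · · · ·│4
3│· · · · · · · ·│3
2│♙ ♙ ♙ ♙ ♙ ♔ ♙ ♙│2
1│♖ ♘ ♗ ♕ · ♗ ♘ ♖│1
  ─────────────────
  a b c d e f g h



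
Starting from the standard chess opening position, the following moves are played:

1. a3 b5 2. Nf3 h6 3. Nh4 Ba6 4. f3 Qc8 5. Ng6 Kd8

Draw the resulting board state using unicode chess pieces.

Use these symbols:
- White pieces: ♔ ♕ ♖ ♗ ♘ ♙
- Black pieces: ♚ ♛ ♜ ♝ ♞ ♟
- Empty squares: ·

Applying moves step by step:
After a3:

♜ ♞ ♝ ♛ ♚ ♝ ♞ ♜
♟ ♟ ♟ ♟ ♟ ♟ ♟ ♟
· · · · · · · ·
· · · · · · · ·
· · · · · · · ·
♙ · · · · · · ·
· ♙ ♙ ♙ ♙ ♙ ♙ ♙
♖ ♘ ♗ ♕ ♔ ♗ ♘ ♖


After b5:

♜ ♞ ♝ ♛ ♚ ♝ ♞ ♜
♟ · ♟ ♟ ♟ ♟ ♟ ♟
· · · · · · · ·
· ♟ · · · · · ·
· · · · · · · ·
♙ · · · · · · ·
· ♙ ♙ ♙ ♙ ♙ ♙ ♙
♖ ♘ ♗ ♕ ♔ ♗ ♘ ♖


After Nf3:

♜ ♞ ♝ ♛ ♚ ♝ ♞ ♜
♟ · ♟ ♟ ♟ ♟ ♟ ♟
· · · · · · · ·
· ♟ · · · · · ·
· · · · · · · ·
♙ · · · · ♘ · ·
· ♙ ♙ ♙ ♙ ♙ ♙ ♙
♖ ♘ ♗ ♕ ♔ ♗ · ♖


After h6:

♜ ♞ ♝ ♛ ♚ ♝ ♞ ♜
♟ · ♟ ♟ ♟ ♟ ♟ ·
· · · · · · · ♟
· ♟ · · · · · ·
· · · · · · · ·
♙ · · · · ♘ · ·
· ♙ ♙ ♙ ♙ ♙ ♙ ♙
♖ ♘ ♗ ♕ ♔ ♗ · ♖


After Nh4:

♜ ♞ ♝ ♛ ♚ ♝ ♞ ♜
♟ · ♟ ♟ ♟ ♟ ♟ ·
· · · · · · · ♟
· ♟ · · · · · ·
· · · · · · · ♘
♙ · · · · · · ·
· ♙ ♙ ♙ ♙ ♙ ♙ ♙
♖ ♘ ♗ ♕ ♔ ♗ · ♖


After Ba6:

♜ ♞ · ♛ ♚ ♝ ♞ ♜
♟ · ♟ ♟ ♟ ♟ ♟ ·
♝ · · · · · · ♟
· ♟ · · · · · ·
· · · · · · · ♘
♙ · · · · · · ·
· ♙ ♙ ♙ ♙ ♙ ♙ ♙
♖ ♘ ♗ ♕ ♔ ♗ · ♖


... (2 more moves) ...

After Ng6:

♜ ♞ ♛ · ♚ ♝ ♞ ♜
♟ · ♟ ♟ ♟ ♟ ♟ ·
♝ · · · · · ♘ ♟
· ♟ · · · · · ·
· · · · · · · ·
♙ · · · · ♙ · ·
· ♙ ♙ ♙ ♙ · ♙ ♙
♖ ♘ ♗ ♕ ♔ ♗ · ♖


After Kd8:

♜ ♞ ♛ ♚ · ♝ ♞ ♜
♟ · ♟ ♟ ♟ ♟ ♟ ·
♝ · · · · · ♘ ♟
· ♟ · · · · · ·
· · · · · · · ·
♙ · · · · ♙ · ·
· ♙ ♙ ♙ ♙ · ♙ ♙
♖ ♘ ♗ ♕ ♔ ♗ · ♖



  a b c d e f g h
  ─────────────────
8│♜ ♞ ♛ ♚ · ♝ ♞ ♜│8
7│♟ · ♟ ♟ ♟ ♟ ♟ ·│7
6│♝ · · · · · ♘ ♟│6
5│· ♟ · · · · · ·│5
4│· · · · · · · ·│4
3│♙ · · · · ♙ · ·│3
2│· ♙ ♙ ♙ ♙ · ♙ ♙│2
1│♖ ♘ ♗ ♕ ♔ ♗ · ♖│1
  ─────────────────
  a b c d e f g h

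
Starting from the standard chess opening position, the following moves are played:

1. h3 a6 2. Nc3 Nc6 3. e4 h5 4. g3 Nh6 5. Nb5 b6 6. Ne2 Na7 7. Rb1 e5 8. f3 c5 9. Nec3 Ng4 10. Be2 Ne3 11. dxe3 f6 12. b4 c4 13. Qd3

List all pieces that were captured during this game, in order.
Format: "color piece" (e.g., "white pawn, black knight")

Tracking captures:
  dxe3: captured black knight

black knight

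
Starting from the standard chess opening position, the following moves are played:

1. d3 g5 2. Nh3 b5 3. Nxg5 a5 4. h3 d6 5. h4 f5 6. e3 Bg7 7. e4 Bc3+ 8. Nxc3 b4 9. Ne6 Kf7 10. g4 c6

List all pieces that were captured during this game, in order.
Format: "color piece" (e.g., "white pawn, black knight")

Tracking captures:
  Nxg5: captured black pawn
  Nxc3: captured black bishop

black pawn, black bishop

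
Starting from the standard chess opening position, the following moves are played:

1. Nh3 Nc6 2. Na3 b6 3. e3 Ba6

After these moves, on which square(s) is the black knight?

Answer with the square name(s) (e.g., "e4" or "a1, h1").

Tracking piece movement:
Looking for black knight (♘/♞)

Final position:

  a b c d e f g h
  ─────────────────
8│♜ · · ♛ ♚ ♝ ♞ ♜│8
7│♟ · ♟ ♟ ♟ ♟ ♟ ♟│7
6│♝ ♟ ♞ · · · · ·│6
5│· · · · · · · ·│5
4│· · · · · · · ·│4
3│♘ · · · ♙ · · ♘│3
2│♙ ♙ ♙ ♙ · ♙ ♙ ♙│2
1│♖ · ♗ ♕ ♔ ♗ · ♖│1
  ─────────────────
  a b c d e f g h


c6, g8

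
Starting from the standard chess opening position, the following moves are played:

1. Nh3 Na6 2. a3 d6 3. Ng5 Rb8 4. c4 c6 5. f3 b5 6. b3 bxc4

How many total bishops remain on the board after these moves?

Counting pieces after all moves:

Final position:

  a b c d e f g h
  ─────────────────
8│· ♜ ♝ ♛ ♚ ♝ ♞ ♜│8
7│♟ · · · ♟ ♟ ♟ ♟│7
6│♞ · ♟ ♟ · · · ·│6
5│· · · · · · ♘ ·│5
4│· · ♟ · · · · ·│4
3│♙ ♙ · · · ♙ · ·│3
2│· · · ♙ ♙ · ♙ ♙│2
1│♖ ♘ ♗ ♕ ♔ ♗ · ♖│1
  ─────────────────
  a b c d e f g h


4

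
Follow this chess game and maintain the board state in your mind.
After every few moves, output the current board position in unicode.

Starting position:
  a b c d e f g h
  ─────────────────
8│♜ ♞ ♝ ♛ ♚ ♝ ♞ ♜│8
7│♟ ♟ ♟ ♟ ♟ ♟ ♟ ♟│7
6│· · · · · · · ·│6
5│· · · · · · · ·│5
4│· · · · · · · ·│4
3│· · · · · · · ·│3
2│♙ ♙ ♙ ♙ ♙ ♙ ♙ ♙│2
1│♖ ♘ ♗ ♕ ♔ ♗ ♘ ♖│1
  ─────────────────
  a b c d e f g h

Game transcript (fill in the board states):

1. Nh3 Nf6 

  a b c d e f g h
  ─────────────────
8│♜ ♞ ♝ ♛ ♚ ♝ · ♜│8
7│♟ ♟ ♟ ♟ ♟ ♟ ♟ ♟│7
6│· · · · · ♞ · ·│6
5│· · · · · · · ·│5
4│· · · · · · · ·│4
3│· · · · · · · ♘│3
2│♙ ♙ ♙ ♙ ♙ ♙ ♙ ♙│2
1│♖ ♘ ♗ ♕ ♔ ♗ · ♖│1
  ─────────────────
  a b c d e f g h

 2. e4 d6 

  a b c d e f g h
  ─────────────────
8│♜ ♞ ♝ ♛ ♚ ♝ · ♜│8
7│♟ ♟ ♟ · ♟ ♟ ♟ ♟│7
6│· · · ♟ · ♞ · ·│6
5│· · · · · · · ·│5
4│· · · · ♙ · · ·│4
3│· · · · · · · ♘│3
2│♙ ♙ ♙ ♙ · ♙ ♙ ♙│2
1│♖ ♘ ♗ ♕ ♔ ♗ · ♖│1
  ─────────────────
  a b c d e f g h

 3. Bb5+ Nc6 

  a b c d e f g h
  ─────────────────
8│♜ · ♝ ♛ ♚ ♝ · ♜│8
7│♟ ♟ ♟ · ♟ ♟ ♟ ♟│7
6│· · ♞ ♟ · ♞ · ·│6
5│· ♗ · · · · · ·│5
4│· · · · ♙ · · ·│4
3│· · · · · · · ♘│3
2│♙ ♙ ♙ ♙ · ♙ ♙ ♙│2
1│♖ ♘ ♗ ♕ ♔ · · ♖│1
  ─────────────────
  a b c d e f g h

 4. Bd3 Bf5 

  a b c d e f g h
  ─────────────────
8│♜ · · ♛ ♚ ♝ · ♜│8
7│♟ ♟ ♟ · ♟ ♟ ♟ ♟│7
6│· · ♞ ♟ · ♞ · ·│6
5│· · · · · ♝ · ·│5
4│· · · · ♙ · · ·│4
3│· · · ♗ · · · ♘│3
2│♙ ♙ ♙ ♙ · ♙ ♙ ♙│2
1│♖ ♘ ♗ ♕ ♔ · · ♖│1
  ─────────────────
  a b c d e f g h

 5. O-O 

  a b c d e f g h
  ─────────────────
8│♜ · · ♛ ♚ ♝ · ♜│8
7│♟ ♟ ♟ · ♟ ♟ ♟ ♟│7
6│· · ♞ ♟ · ♞ · ·│6
5│· · · · · ♝ · ·│5
4│· · · · ♙ · · ·│4
3│· · · ♗ · · · ♘│3
2│♙ ♙ ♙ ♙ · ♙ ♙ ♙│2
1│♖ ♘ ♗ ♕ · ♖ ♔ ·│1
  ─────────────────
  a b c d e f g h


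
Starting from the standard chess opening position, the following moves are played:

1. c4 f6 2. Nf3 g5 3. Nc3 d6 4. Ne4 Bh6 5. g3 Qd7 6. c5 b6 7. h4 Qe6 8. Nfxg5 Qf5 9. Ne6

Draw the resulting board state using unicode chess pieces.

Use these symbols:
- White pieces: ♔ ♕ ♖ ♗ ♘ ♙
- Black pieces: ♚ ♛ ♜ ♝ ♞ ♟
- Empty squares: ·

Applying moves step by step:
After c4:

♜ ♞ ♝ ♛ ♚ ♝ ♞ ♜
♟ ♟ ♟ ♟ ♟ ♟ ♟ ♟
· · · · · · · ·
· · · · · · · ·
· · ♙ · · · · ·
· · · · · · · ·
♙ ♙ · ♙ ♙ ♙ ♙ ♙
♖ ♘ ♗ ♕ ♔ ♗ ♘ ♖


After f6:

♜ ♞ ♝ ♛ ♚ ♝ ♞ ♜
♟ ♟ ♟ ♟ ♟ · ♟ ♟
· · · · · ♟ · ·
· · · · · · · ·
· · ♙ · · · · ·
· · · · · · · ·
♙ ♙ · ♙ ♙ ♙ ♙ ♙
♖ ♘ ♗ ♕ ♔ ♗ ♘ ♖


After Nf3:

♜ ♞ ♝ ♛ ♚ ♝ ♞ ♜
♟ ♟ ♟ ♟ ♟ · ♟ ♟
· · · · · ♟ · ·
· · · · · · · ·
· · ♙ · · · · ·
· · · · · ♘ · ·
♙ ♙ · ♙ ♙ ♙ ♙ ♙
♖ ♘ ♗ ♕ ♔ ♗ · ♖


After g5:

♜ ♞ ♝ ♛ ♚ ♝ ♞ ♜
♟ ♟ ♟ ♟ ♟ · · ♟
· · · · · ♟ · ·
· · · · · · ♟ ·
· · ♙ · · · · ·
· · · · · ♘ · ·
♙ ♙ · ♙ ♙ ♙ ♙ ♙
♖ ♘ ♗ ♕ ♔ ♗ · ♖


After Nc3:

♜ ♞ ♝ ♛ ♚ ♝ ♞ ♜
♟ ♟ ♟ ♟ ♟ · · ♟
· · · · · ♟ · ·
· · · · · · ♟ ·
· · ♙ · · · · ·
· · ♘ · · ♘ · ·
♙ ♙ · ♙ ♙ ♙ ♙ ♙
♖ · ♗ ♕ ♔ ♗ · ♖


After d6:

♜ ♞ ♝ ♛ ♚ ♝ ♞ ♜
♟ ♟ ♟ · ♟ · · ♟
· · · ♟ · ♟ · ·
· · · · · · ♟ ·
· · ♙ · · · · ·
· · ♘ · · ♘ · ·
♙ ♙ · ♙ ♙ ♙ ♙ ♙
♖ · ♗ ♕ ♔ ♗ · ♖


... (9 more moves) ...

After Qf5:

♜ ♞ ♝ · ♚ · ♞ ♜
♟ · ♟ · ♟ · · ♟
· ♟ · ♟ · ♟ · ♝
· · ♙ · · ♛ ♘ ·
· · · · ♘ · · ♙
· · · · · · ♙ ·
♙ ♙ · ♙ ♙ ♙ · ·
♖ · ♗ ♕ ♔ ♗ · ♖


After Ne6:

♜ ♞ ♝ · ♚ · ♞ ♜
♟ · ♟ · ♟ · · ♟
· ♟ · ♟ ♘ ♟ · ♝
· · ♙ · · ♛ · ·
· · · · ♘ · · ♙
· · · · · · ♙ ·
♙ ♙ · ♙ ♙ ♙ · ·
♖ · ♗ ♕ ♔ ♗ · ♖



  a b c d e f g h
  ─────────────────
8│♜ ♞ ♝ · ♚ · ♞ ♜│8
7│♟ · ♟ · ♟ · · ♟│7
6│· ♟ · ♟ ♘ ♟ · ♝│6
5│· · ♙ · · ♛ · ·│5
4│· · · · ♘ · · ♙│4
3│· · · · · · ♙ ·│3
2│♙ ♙ · ♙ ♙ ♙ · ·│2
1│♖ · ♗ ♕ ♔ ♗ · ♖│1
  ─────────────────
  a b c d e f g h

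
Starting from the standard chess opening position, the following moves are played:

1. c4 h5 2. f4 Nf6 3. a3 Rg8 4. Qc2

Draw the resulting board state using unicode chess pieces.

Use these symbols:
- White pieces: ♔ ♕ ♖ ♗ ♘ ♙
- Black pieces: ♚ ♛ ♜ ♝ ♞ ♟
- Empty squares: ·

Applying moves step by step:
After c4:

♜ ♞ ♝ ♛ ♚ ♝ ♞ ♜
♟ ♟ ♟ ♟ ♟ ♟ ♟ ♟
· · · · · · · ·
· · · · · · · ·
· · ♙ · · · · ·
· · · · · · · ·
♙ ♙ · ♙ ♙ ♙ ♙ ♙
♖ ♘ ♗ ♕ ♔ ♗ ♘ ♖


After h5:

♜ ♞ ♝ ♛ ♚ ♝ ♞ ♜
♟ ♟ ♟ ♟ ♟ ♟ ♟ ·
· · · · · · · ·
· · · · · · · ♟
· · ♙ · · · · ·
· · · · · · · ·
♙ ♙ · ♙ ♙ ♙ ♙ ♙
♖ ♘ ♗ ♕ ♔ ♗ ♘ ♖


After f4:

♜ ♞ ♝ ♛ ♚ ♝ ♞ ♜
♟ ♟ ♟ ♟ ♟ ♟ ♟ ·
· · · · · · · ·
· · · · · · · ♟
· · ♙ · · ♙ · ·
· · · · · · · ·
♙ ♙ · ♙ ♙ · ♙ ♙
♖ ♘ ♗ ♕ ♔ ♗ ♘ ♖


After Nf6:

♜ ♞ ♝ ♛ ♚ ♝ · ♜
♟ ♟ ♟ ♟ ♟ ♟ ♟ ·
· · · · · ♞ · ·
· · · · · · · ♟
· · ♙ · · ♙ · ·
· · · · · · · ·
♙ ♙ · ♙ ♙ · ♙ ♙
♖ ♘ ♗ ♕ ♔ ♗ ♘ ♖


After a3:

♜ ♞ ♝ ♛ ♚ ♝ · ♜
♟ ♟ ♟ ♟ ♟ ♟ ♟ ·
· · · · · ♞ · ·
· · · · · · · ♟
· · ♙ · · ♙ · ·
♙ · · · · · · ·
· ♙ · ♙ ♙ · ♙ ♙
♖ ♘ ♗ ♕ ♔ ♗ ♘ ♖


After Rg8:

♜ ♞ ♝ ♛ ♚ ♝ ♜ ·
♟ ♟ ♟ ♟ ♟ ♟ ♟ ·
· · · · · ♞ · ·
· · · · · · · ♟
· · ♙ · · ♙ · ·
♙ · · · · · · ·
· ♙ · ♙ ♙ · ♙ ♙
♖ ♘ ♗ ♕ ♔ ♗ ♘ ♖


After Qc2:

♜ ♞ ♝ ♛ ♚ ♝ ♜ ·
♟ ♟ ♟ ♟ ♟ ♟ ♟ ·
· · · · · ♞ · ·
· · · · · · · ♟
· · ♙ · · ♙ · ·
♙ · · · · · · ·
· ♙ ♕ ♙ ♙ · ♙ ♙
♖ ♘ ♗ · ♔ ♗ ♘ ♖



  a b c d e f g h
  ─────────────────
8│♜ ♞ ♝ ♛ ♚ ♝ ♜ ·│8
7│♟ ♟ ♟ ♟ ♟ ♟ ♟ ·│7
6│· · · · · ♞ · ·│6
5│· · · · · · · ♟│5
4│· · ♙ · · ♙ · ·│4
3│♙ · · · · · · ·│3
2│· ♙ ♕ ♙ ♙ · ♙ ♙│2
1│♖ ♘ ♗ · ♔ ♗ ♘ ♖│1
  ─────────────────
  a b c d e f g h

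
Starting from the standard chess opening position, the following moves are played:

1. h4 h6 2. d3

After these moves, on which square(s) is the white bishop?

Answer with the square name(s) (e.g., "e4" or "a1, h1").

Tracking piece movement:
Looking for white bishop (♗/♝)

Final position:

  a b c d e f g h
  ─────────────────
8│♜ ♞ ♝ ♛ ♚ ♝ ♞ ♜│8
7│♟ ♟ ♟ ♟ ♟ ♟ ♟ ·│7
6│· · · · · · · ♟│6
5│· · · · · · · ·│5
4│· · · · · · · ♙│4
3│· · · ♙ · · · ·│3
2│♙ ♙ ♙ · ♙ ♙ ♙ ·│2
1│♖ ♘ ♗ ♕ ♔ ♗ ♘ ♖│1
  ─────────────────
  a b c d e f g h


c1, f1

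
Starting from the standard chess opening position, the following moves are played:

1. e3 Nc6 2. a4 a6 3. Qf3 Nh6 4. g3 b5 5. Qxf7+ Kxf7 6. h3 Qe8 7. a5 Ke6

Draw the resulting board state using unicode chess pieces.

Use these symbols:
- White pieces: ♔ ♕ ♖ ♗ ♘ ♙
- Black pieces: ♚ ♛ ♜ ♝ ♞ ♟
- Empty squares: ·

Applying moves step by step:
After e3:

♜ ♞ ♝ ♛ ♚ ♝ ♞ ♜
♟ ♟ ♟ ♟ ♟ ♟ ♟ ♟
· · · · · · · ·
· · · · · · · ·
· · · · · · · ·
· · · · ♙ · · ·
♙ ♙ ♙ ♙ · ♙ ♙ ♙
♖ ♘ ♗ ♕ ♔ ♗ ♘ ♖


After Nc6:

♜ · ♝ ♛ ♚ ♝ ♞ ♜
♟ ♟ ♟ ♟ ♟ ♟ ♟ ♟
· · ♞ · · · · ·
· · · · · · · ·
· · · · · · · ·
· · · · ♙ · · ·
♙ ♙ ♙ ♙ · ♙ ♙ ♙
♖ ♘ ♗ ♕ ♔ ♗ ♘ ♖


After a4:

♜ · ♝ ♛ ♚ ♝ ♞ ♜
♟ ♟ ♟ ♟ ♟ ♟ ♟ ♟
· · ♞ · · · · ·
· · · · · · · ·
♙ · · · · · · ·
· · · · ♙ · · ·
· ♙ ♙ ♙ · ♙ ♙ ♙
♖ ♘ ♗ ♕ ♔ ♗ ♘ ♖


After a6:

♜ · ♝ ♛ ♚ ♝ ♞ ♜
· ♟ ♟ ♟ ♟ ♟ ♟ ♟
♟ · ♞ · · · · ·
· · · · · · · ·
♙ · · · · · · ·
· · · · ♙ · · ·
· ♙ ♙ ♙ · ♙ ♙ ♙
♖ ♘ ♗ ♕ ♔ ♗ ♘ ♖


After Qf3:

♜ · ♝ ♛ ♚ ♝ ♞ ♜
· ♟ ♟ ♟ ♟ ♟ ♟ ♟
♟ · ♞ · · · · ·
· · · · · · · ·
♙ · · · · · · ·
· · · · ♙ ♕ · ·
· ♙ ♙ ♙ · ♙ ♙ ♙
♖ ♘ ♗ · ♔ ♗ ♘ ♖


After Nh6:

♜ · ♝ ♛ ♚ ♝ · ♜
· ♟ ♟ ♟ ♟ ♟ ♟ ♟
♟ · ♞ · · · · ♞
· · · · · · · ·
♙ · · · · · · ·
· · · · ♙ ♕ · ·
· ♙ ♙ ♙ · ♙ ♙ ♙
♖ ♘ ♗ · ♔ ♗ ♘ ♖


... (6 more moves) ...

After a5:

♜ · ♝ · ♛ ♝ · ♜
· · ♟ ♟ ♟ ♚ ♟ ♟
♟ · ♞ · · · · ♞
♙ ♟ · · · · · ·
· · · · · · · ·
· · · · ♙ · ♙ ♙
· ♙ ♙ ♙ · ♙ · ·
♖ ♘ ♗ · ♔ ♗ ♘ ♖


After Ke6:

♜ · ♝ · ♛ ♝ · ♜
· · ♟ ♟ ♟ · ♟ ♟
♟ · ♞ · ♚ · · ♞
♙ ♟ · · · · · ·
· · · · · · · ·
· · · · ♙ · ♙ ♙
· ♙ ♙ ♙ · ♙ · ·
♖ ♘ ♗ · ♔ ♗ ♘ ♖



  a b c d e f g h
  ─────────────────
8│♜ · ♝ · ♛ ♝ · ♜│8
7│· · ♟ ♟ ♟ · ♟ ♟│7
6│♟ · ♞ · ♚ · · ♞│6
5│♙ ♟ · · · · · ·│5
4│· · · · · · · ·│4
3│· · · · ♙ · ♙ ♙│3
2│· ♙ ♙ ♙ · ♙ · ·│2
1│♖ ♘ ♗ · ♔ ♗ ♘ ♖│1
  ─────────────────
  a b c d e f g h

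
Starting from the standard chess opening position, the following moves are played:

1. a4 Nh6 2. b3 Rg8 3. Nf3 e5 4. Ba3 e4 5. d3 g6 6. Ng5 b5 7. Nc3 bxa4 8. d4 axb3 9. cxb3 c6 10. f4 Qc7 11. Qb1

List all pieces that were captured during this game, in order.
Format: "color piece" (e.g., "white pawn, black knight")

Tracking captures:
  bxa4: captured white pawn
  axb3: captured white pawn
  cxb3: captured black pawn

white pawn, white pawn, black pawn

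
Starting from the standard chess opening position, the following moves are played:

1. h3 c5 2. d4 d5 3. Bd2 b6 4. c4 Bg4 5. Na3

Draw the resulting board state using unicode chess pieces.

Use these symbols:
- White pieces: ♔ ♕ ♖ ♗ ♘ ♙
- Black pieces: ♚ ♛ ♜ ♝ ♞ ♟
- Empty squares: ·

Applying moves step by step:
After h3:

♜ ♞ ♝ ♛ ♚ ♝ ♞ ♜
♟ ♟ ♟ ♟ ♟ ♟ ♟ ♟
· · · · · · · ·
· · · · · · · ·
· · · · · · · ·
· · · · · · · ♙
♙ ♙ ♙ ♙ ♙ ♙ ♙ ·
♖ ♘ ♗ ♕ ♔ ♗ ♘ ♖


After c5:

♜ ♞ ♝ ♛ ♚ ♝ ♞ ♜
♟ ♟ · ♟ ♟ ♟ ♟ ♟
· · · · · · · ·
· · ♟ · · · · ·
· · · · · · · ·
· · · · · · · ♙
♙ ♙ ♙ ♙ ♙ ♙ ♙ ·
♖ ♘ ♗ ♕ ♔ ♗ ♘ ♖


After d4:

♜ ♞ ♝ ♛ ♚ ♝ ♞ ♜
♟ ♟ · ♟ ♟ ♟ ♟ ♟
· · · · · · · ·
· · ♟ · · · · ·
· · · ♙ · · · ·
· · · · · · · ♙
♙ ♙ ♙ · ♙ ♙ ♙ ·
♖ ♘ ♗ ♕ ♔ ♗ ♘ ♖


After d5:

♜ ♞ ♝ ♛ ♚ ♝ ♞ ♜
♟ ♟ · · ♟ ♟ ♟ ♟
· · · · · · · ·
· · ♟ ♟ · · · ·
· · · ♙ · · · ·
· · · · · · · ♙
♙ ♙ ♙ · ♙ ♙ ♙ ·
♖ ♘ ♗ ♕ ♔ ♗ ♘ ♖


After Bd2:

♜ ♞ ♝ ♛ ♚ ♝ ♞ ♜
♟ ♟ · · ♟ ♟ ♟ ♟
· · · · · · · ·
· · ♟ ♟ · · · ·
· · · ♙ · · · ·
· · · · · · · ♙
♙ ♙ ♙ ♗ ♙ ♙ ♙ ·
♖ ♘ · ♕ ♔ ♗ ♘ ♖


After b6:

♜ ♞ ♝ ♛ ♚ ♝ ♞ ♜
♟ · · · ♟ ♟ ♟ ♟
· ♟ · · · · · ·
· · ♟ ♟ · · · ·
· · · ♙ · · · ·
· · · · · · · ♙
♙ ♙ ♙ ♗ ♙ ♙ ♙ ·
♖ ♘ · ♕ ♔ ♗ ♘ ♖


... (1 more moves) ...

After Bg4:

♜ ♞ · ♛ ♚ ♝ ♞ ♜
♟ · · · ♟ ♟ ♟ ♟
· ♟ · · · · · ·
· · ♟ ♟ · · · ·
· · ♙ ♙ · · ♝ ·
· · · · · · · ♙
♙ ♙ · ♗ ♙ ♙ ♙ ·
♖ ♘ · ♕ ♔ ♗ ♘ ♖


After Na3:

♜ ♞ · ♛ ♚ ♝ ♞ ♜
♟ · · · ♟ ♟ ♟ ♟
· ♟ · · · · · ·
· · ♟ ♟ · · · ·
· · ♙ ♙ · · ♝ ·
♘ · · · · · · ♙
♙ ♙ · ♗ ♙ ♙ ♙ ·
♖ · · ♕ ♔ ♗ ♘ ♖



  a b c d e f g h
  ─────────────────
8│♜ ♞ · ♛ ♚ ♝ ♞ ♜│8
7│♟ · · · ♟ ♟ ♟ ♟│7
6│· ♟ · · · · · ·│6
5│· · ♟ ♟ · · · ·│5
4│· · ♙ ♙ · · ♝ ·│4
3│♘ · · · · · · ♙│3
2│♙ ♙ · ♗ ♙ ♙ ♙ ·│2
1│♖ · · ♕ ♔ ♗ ♘ ♖│1
  ─────────────────
  a b c d e f g h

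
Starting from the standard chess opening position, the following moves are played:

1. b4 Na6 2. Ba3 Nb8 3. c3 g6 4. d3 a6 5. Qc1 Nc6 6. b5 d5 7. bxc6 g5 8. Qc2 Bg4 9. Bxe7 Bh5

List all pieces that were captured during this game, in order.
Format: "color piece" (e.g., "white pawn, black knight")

Tracking captures:
  bxc6: captured black knight
  Bxe7: captured black pawn

black knight, black pawn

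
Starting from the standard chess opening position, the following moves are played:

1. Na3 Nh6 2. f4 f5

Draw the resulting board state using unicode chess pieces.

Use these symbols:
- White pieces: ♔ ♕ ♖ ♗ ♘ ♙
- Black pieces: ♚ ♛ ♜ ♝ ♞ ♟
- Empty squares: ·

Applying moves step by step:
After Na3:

♜ ♞ ♝ ♛ ♚ ♝ ♞ ♜
♟ ♟ ♟ ♟ ♟ ♟ ♟ ♟
· · · · · · · ·
· · · · · · · ·
· · · · · · · ·
♘ · · · · · · ·
♙ ♙ ♙ ♙ ♙ ♙ ♙ ♙
♖ · ♗ ♕ ♔ ♗ ♘ ♖


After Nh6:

♜ ♞ ♝ ♛ ♚ ♝ · ♜
♟ ♟ ♟ ♟ ♟ ♟ ♟ ♟
· · · · · · · ♞
· · · · · · · ·
· · · · · · · ·
♘ · · · · · · ·
♙ ♙ ♙ ♙ ♙ ♙ ♙ ♙
♖ · ♗ ♕ ♔ ♗ ♘ ♖


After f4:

♜ ♞ ♝ ♛ ♚ ♝ · ♜
♟ ♟ ♟ ♟ ♟ ♟ ♟ ♟
· · · · · · · ♞
· · · · · · · ·
· · · · · ♙ · ·
♘ · · · · · · ·
♙ ♙ ♙ ♙ ♙ · ♙ ♙
♖ · ♗ ♕ ♔ ♗ ♘ ♖


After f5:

♜ ♞ ♝ ♛ ♚ ♝ · ♜
♟ ♟ ♟ ♟ ♟ · ♟ ♟
· · · · · · · ♞
· · · · · ♟ · ·
· · · · · ♙ · ·
♘ · · · · · · ·
♙ ♙ ♙ ♙ ♙ · ♙ ♙
♖ · ♗ ♕ ♔ ♗ ♘ ♖



  a b c d e f g h
  ─────────────────
8│♜ ♞ ♝ ♛ ♚ ♝ · ♜│8
7│♟ ♟ ♟ ♟ ♟ · ♟ ♟│7
6│· · · · · · · ♞│6
5│· · · · · ♟ · ·│5
4│· · · · · ♙ · ·│4
3│♘ · · · · · · ·│3
2│♙ ♙ ♙ ♙ ♙ · ♙ ♙│2
1│♖ · ♗ ♕ ♔ ♗ ♘ ♖│1
  ─────────────────
  a b c d e f g h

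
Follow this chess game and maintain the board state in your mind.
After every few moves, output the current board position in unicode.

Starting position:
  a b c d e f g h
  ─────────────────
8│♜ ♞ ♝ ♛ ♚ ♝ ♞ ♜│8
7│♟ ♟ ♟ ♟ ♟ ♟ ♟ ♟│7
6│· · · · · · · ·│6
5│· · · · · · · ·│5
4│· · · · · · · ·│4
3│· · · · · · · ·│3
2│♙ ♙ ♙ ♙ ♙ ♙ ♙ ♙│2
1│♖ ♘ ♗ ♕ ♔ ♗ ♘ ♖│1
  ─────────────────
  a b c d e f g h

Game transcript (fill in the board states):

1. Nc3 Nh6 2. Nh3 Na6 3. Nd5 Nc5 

  a b c d e f g h
  ─────────────────
8│♜ · ♝ ♛ ♚ ♝ · ♜│8
7│♟ ♟ ♟ ♟ ♟ ♟ ♟ ♟│7
6│· · · · · · · ♞│6
5│· · ♞ ♘ · · · ·│5
4│· · · · · · · ·│4
3│· · · · · · · ♘│3
2│♙ ♙ ♙ ♙ ♙ ♙ ♙ ♙│2
1│♖ · ♗ ♕ ♔ ♗ · ♖│1
  ─────────────────
  a b c d e f g h

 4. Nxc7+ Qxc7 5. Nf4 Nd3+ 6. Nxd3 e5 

  a b c d e f g h
  ─────────────────
8│♜ · ♝ · ♚ ♝ · ♜│8
7│♟ ♟ ♛ ♟ · ♟ ♟ ♟│7
6│· · · · · · · ♞│6
5│· · · · ♟ · · ·│5
4│· · · · · · · ·│4
3│· · · ♘ · · · ·│3
2│♙ ♙ ♙ ♙ ♙ ♙ ♙ ♙│2
1│♖ · ♗ ♕ ♔ ♗ · ♖│1
  ─────────────────
  a b c d e f g h

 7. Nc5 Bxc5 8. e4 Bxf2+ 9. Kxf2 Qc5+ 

  a b c d e f g h
  ─────────────────
8│♜ · ♝ · ♚ · · ♜│8
7│♟ ♟ · ♟ · ♟ ♟ ♟│7
6│· · · · · · · ♞│6
5│· · ♛ · ♟ · · ·│5
4│· · · · ♙ · · ·│4
3│· · · · · · · ·│3
2│♙ ♙ ♙ ♙ · ♔ ♙ ♙│2
1│♖ · ♗ ♕ · ♗ · ♖│1
  ─────────────────
  a b c d e f g h

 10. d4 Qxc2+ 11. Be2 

  a b c d e f g h
  ─────────────────
8│♜ · ♝ · ♚ · · ♜│8
7│♟ ♟ · ♟ · ♟ ♟ ♟│7
6│· · · · · · · ♞│6
5│· · · · ♟ · · ·│5
4│· · · ♙ ♙ · · ·│4
3│· · · · · · · ·│3
2│♙ ♙ ♛ · ♗ ♔ ♙ ♙│2
1│♖ · ♗ ♕ · · · ♖│1
  ─────────────────
  a b c d e f g h


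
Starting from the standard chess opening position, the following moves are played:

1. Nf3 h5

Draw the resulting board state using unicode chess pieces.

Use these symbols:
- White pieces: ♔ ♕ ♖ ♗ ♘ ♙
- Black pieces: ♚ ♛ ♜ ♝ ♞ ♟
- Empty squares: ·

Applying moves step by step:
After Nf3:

♜ ♞ ♝ ♛ ♚ ♝ ♞ ♜
♟ ♟ ♟ ♟ ♟ ♟ ♟ ♟
· · · · · · · ·
· · · · · · · ·
· · · · · · · ·
· · · · · ♘ · ·
♙ ♙ ♙ ♙ ♙ ♙ ♙ ♙
♖ ♘ ♗ ♕ ♔ ♗ · ♖


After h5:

♜ ♞ ♝ ♛ ♚ ♝ ♞ ♜
♟ ♟ ♟ ♟ ♟ ♟ ♟ ·
· · · · · · · ·
· · · · · · · ♟
· · · · · · · ·
· · · · · ♘ · ·
♙ ♙ ♙ ♙ ♙ ♙ ♙ ♙
♖ ♘ ♗ ♕ ♔ ♗ · ♖



  a b c d e f g h
  ─────────────────
8│♜ ♞ ♝ ♛ ♚ ♝ ♞ ♜│8
7│♟ ♟ ♟ ♟ ♟ ♟ ♟ ·│7
6│· · · · · · · ·│6
5│· · · · · · · ♟│5
4│· · · · · · · ·│4
3│· · · · · ♘ · ·│3
2│♙ ♙ ♙ ♙ ♙ ♙ ♙ ♙│2
1│♖ ♘ ♗ ♕ ♔ ♗ · ♖│1
  ─────────────────
  a b c d e f g h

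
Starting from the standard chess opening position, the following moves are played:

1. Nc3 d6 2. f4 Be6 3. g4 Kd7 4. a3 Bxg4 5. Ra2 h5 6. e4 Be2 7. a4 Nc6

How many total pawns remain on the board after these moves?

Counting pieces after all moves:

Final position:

  a b c d e f g h
  ─────────────────
8│♜ · · ♛ · ♝ ♞ ♜│8
7│♟ ♟ ♟ ♚ ♟ ♟ ♟ ·│7
6│· · ♞ ♟ · · · ·│6
5│· · · · · · · ♟│5
4│♙ · · · ♙ ♙ · ·│4
3│· · ♘ · · · · ·│3
2│♖ ♙ ♙ ♙ ♝ · · ♙│2
1│· · ♗ ♕ ♔ ♗ ♘ ♖│1
  ─────────────────
  a b c d e f g h


15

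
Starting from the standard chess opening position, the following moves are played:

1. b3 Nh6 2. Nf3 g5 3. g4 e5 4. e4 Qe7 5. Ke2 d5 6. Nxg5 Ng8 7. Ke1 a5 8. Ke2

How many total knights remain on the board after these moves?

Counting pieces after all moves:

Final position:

  a b c d e f g h
  ─────────────────
8│♜ ♞ ♝ · ♚ ♝ ♞ ♜│8
7│· ♟ ♟ · ♛ ♟ · ♟│7
6│· · · · · · · ·│6
5│♟ · · ♟ ♟ · ♘ ·│5
4│· · · · ♙ · ♙ ·│4
3│· ♙ · · · · · ·│3
2│♙ · ♙ ♙ ♔ ♙ · ♙│2
1│♖ ♘ ♗ ♕ · ♗ · ♖│1
  ─────────────────
  a b c d e f g h


4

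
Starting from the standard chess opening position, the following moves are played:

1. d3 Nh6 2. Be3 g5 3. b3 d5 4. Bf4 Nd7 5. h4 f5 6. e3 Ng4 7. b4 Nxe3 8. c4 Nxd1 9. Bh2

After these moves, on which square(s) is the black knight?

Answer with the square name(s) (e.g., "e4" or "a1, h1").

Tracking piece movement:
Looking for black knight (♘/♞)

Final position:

  a b c d e f g h
  ─────────────────
8│♜ · ♝ ♛ ♚ ♝ · ♜│8
7│♟ ♟ ♟ ♞ ♟ · · ♟│7
6│· · · · · · · ·│6
5│· · · ♟ · ♟ ♟ ·│5
4│· ♙ ♙ · · · · ♙│4
3│· · · ♙ · · · ·│3
2│♙ · · · · ♙ ♙ ♗│2
1│♖ ♘ · ♞ ♔ ♗ ♘ ♖│1
  ─────────────────
  a b c d e f g h


d1, d7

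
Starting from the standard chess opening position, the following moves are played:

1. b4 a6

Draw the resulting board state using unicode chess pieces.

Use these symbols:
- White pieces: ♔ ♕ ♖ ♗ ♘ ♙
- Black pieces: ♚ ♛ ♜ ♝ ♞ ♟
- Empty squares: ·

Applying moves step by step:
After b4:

♜ ♞ ♝ ♛ ♚ ♝ ♞ ♜
♟ ♟ ♟ ♟ ♟ ♟ ♟ ♟
· · · · · · · ·
· · · · · · · ·
· ♙ · · · · · ·
· · · · · · · ·
♙ · ♙ ♙ ♙ ♙ ♙ ♙
♖ ♘ ♗ ♕ ♔ ♗ ♘ ♖


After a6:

♜ ♞ ♝ ♛ ♚ ♝ ♞ ♜
· ♟ ♟ ♟ ♟ ♟ ♟ ♟
♟ · · · · · · ·
· · · · · · · ·
· ♙ · · · · · ·
· · · · · · · ·
♙ · ♙ ♙ ♙ ♙ ♙ ♙
♖ ♘ ♗ ♕ ♔ ♗ ♘ ♖



  a b c d e f g h
  ─────────────────
8│♜ ♞ ♝ ♛ ♚ ♝ ♞ ♜│8
7│· ♟ ♟ ♟ ♟ ♟ ♟ ♟│7
6│♟ · · · · · · ·│6
5│· · · · · · · ·│5
4│· ♙ · · · · · ·│4
3│· · · · · · · ·│3
2│♙ · ♙ ♙ ♙ ♙ ♙ ♙│2
1│♖ ♘ ♗ ♕ ♔ ♗ ♘ ♖│1
  ─────────────────
  a b c d e f g h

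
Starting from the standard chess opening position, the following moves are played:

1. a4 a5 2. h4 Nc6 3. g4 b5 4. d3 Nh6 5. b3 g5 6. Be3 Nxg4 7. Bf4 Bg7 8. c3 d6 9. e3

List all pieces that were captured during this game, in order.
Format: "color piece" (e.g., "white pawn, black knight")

Tracking captures:
  Nxg4: captured white pawn

white pawn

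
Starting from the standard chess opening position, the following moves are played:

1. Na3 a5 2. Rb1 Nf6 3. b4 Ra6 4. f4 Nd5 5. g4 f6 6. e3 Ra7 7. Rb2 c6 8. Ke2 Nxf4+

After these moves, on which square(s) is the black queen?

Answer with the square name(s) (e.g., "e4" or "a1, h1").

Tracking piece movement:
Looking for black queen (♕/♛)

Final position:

  a b c d e f g h
  ─────────────────
8│· ♞ ♝ ♛ ♚ ♝ · ♜│8
7│♜ ♟ · ♟ ♟ · ♟ ♟│7
6│· · ♟ · · ♟ · ·│6
5│♟ · · · · · · ·│5
4│· ♙ · · · ♞ ♙ ·│4
3│♘ · · · ♙ · · ·│3
2│♙ ♖ ♙ ♙ ♔ · · ♙│2
1│· · ♗ ♕ · ♗ ♘ ♖│1
  ─────────────────
  a b c d e f g h


d8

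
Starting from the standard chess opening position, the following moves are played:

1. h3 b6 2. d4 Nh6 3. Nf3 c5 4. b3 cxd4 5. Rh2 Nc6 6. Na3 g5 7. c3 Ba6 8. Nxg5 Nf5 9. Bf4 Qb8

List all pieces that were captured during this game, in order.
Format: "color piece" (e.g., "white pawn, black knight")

Tracking captures:
  cxd4: captured white pawn
  Nxg5: captured black pawn

white pawn, black pawn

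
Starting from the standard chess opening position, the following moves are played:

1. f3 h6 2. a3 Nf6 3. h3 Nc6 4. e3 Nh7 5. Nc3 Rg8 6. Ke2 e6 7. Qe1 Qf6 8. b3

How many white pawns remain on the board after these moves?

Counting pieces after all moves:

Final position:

  a b c d e f g h
  ─────────────────
8│♜ · ♝ · ♚ ♝ ♜ ·│8
7│♟ ♟ ♟ ♟ · ♟ ♟ ♞│7
6│· · ♞ · ♟ ♛ · ♟│6
5│· · · · · · · ·│5
4│· · · · · · · ·│4
3│♙ ♙ ♘ · ♙ ♙ · ♙│3
2│· · ♙ ♙ ♔ · ♙ ·│2
1│♖ · ♗ · ♕ ♗ ♘ ♖│1
  ─────────────────
  a b c d e f g h


8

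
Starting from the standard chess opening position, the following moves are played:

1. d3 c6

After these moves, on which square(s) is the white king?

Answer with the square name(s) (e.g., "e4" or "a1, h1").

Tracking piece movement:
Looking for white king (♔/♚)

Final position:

  a b c d e f g h
  ─────────────────
8│♜ ♞ ♝ ♛ ♚ ♝ ♞ ♜│8
7│♟ ♟ · ♟ ♟ ♟ ♟ ♟│7
6│· · ♟ · · · · ·│6
5│· · · · · · · ·│5
4│· · · · · · · ·│4
3│· · · ♙ · · · ·│3
2│♙ ♙ ♙ · ♙ ♙ ♙ ♙│2
1│♖ ♘ ♗ ♕ ♔ ♗ ♘ ♖│1
  ─────────────────
  a b c d e f g h


e1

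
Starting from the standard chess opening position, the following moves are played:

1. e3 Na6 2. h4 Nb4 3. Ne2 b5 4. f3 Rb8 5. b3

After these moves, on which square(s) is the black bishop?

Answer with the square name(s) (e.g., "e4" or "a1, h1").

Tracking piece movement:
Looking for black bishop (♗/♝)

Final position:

  a b c d e f g h
  ─────────────────
8│· ♜ ♝ ♛ ♚ ♝ ♞ ♜│8
7│♟ · ♟ ♟ ♟ ♟ ♟ ♟│7
6│· · · · · · · ·│6
5│· ♟ · · · · · ·│5
4│· ♞ · · · · · ♙│4
3│· ♙ · · ♙ ♙ · ·│3
2│♙ · ♙ ♙ ♘ · ♙ ·│2
1│♖ ♘ ♗ ♕ ♔ ♗ · ♖│1
  ─────────────────
  a b c d e f g h


c8, f8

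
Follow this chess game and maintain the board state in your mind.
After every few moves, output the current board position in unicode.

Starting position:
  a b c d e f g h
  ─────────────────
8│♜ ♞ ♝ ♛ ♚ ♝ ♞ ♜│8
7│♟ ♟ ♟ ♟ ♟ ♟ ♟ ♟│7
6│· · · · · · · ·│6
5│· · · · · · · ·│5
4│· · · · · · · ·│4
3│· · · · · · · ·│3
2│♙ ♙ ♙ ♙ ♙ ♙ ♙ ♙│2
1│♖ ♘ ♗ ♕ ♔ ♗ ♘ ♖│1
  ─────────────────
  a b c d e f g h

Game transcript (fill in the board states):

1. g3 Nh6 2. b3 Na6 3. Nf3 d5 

  a b c d e f g h
  ─────────────────
8│♜ · ♝ ♛ ♚ ♝ · ♜│8
7│♟ ♟ ♟ · ♟ ♟ ♟ ♟│7
6│♞ · · · · · · ♞│6
5│· · · ♟ · · · ·│5
4│· · · · · · · ·│4
3│· ♙ · · · ♘ ♙ ·│3
2│♙ · ♙ ♙ ♙ ♙ · ♙│2
1│♖ ♘ ♗ ♕ ♔ ♗ · ♖│1
  ─────────────────
  a b c d e f g h

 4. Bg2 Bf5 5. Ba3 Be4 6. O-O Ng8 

  a b c d e f g h
  ─────────────────
8│♜ · · ♛ ♚ ♝ ♞ ♜│8
7│♟ ♟ ♟ · ♟ ♟ ♟ ♟│7
6│♞ · · · · · · ·│6
5│· · · ♟ · · · ·│5
4│· · · · ♝ · · ·│4
3│♗ ♙ · · · ♘ ♙ ·│3
2│♙ · ♙ ♙ ♙ ♙ ♗ ♙│2
1│♖ ♘ · ♕ · ♖ ♔ ·│1
  ─────────────────
  a b c d e f g h

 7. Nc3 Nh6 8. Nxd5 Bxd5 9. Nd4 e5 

  a b c d e f g h
  ─────────────────
8│♜ · · ♛ ♚ ♝ · ♜│8
7│♟ ♟ ♟ · · ♟ ♟ ♟│7
6│♞ · · · · · · ♞│6
5│· · · ♝ ♟ · · ·│5
4│· · · ♘ · · · ·│4
3│♗ ♙ · · · · ♙ ·│3
2│♙ · ♙ ♙ ♙ ♙ ♗ ♙│2
1│♖ · · ♕ · ♖ ♔ ·│1
  ─────────────────
  a b c d e f g h

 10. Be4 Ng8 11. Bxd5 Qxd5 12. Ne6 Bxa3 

  a b c d e f g h
  ─────────────────
8│♜ · · · ♚ · ♞ ♜│8
7│♟ ♟ ♟ · · ♟ ♟ ♟│7
6│♞ · · · ♘ · · ·│6
5│· · · ♛ ♟ · · ·│5
4│· · · · · · · ·│4
3│♝ ♙ · · · · ♙ ·│3
2│♙ · ♙ ♙ ♙ ♙ · ♙│2
1│♖ · · ♕ · ♖ ♔ ·│1
  ─────────────────
  a b c d e f g h

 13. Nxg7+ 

  a b c d e f g h
  ─────────────────
8│♜ · · · ♚ · ♞ ♜│8
7│♟ ♟ ♟ · · ♟ ♘ ♟│7
6│♞ · · · · · · ·│6
5│· · · ♛ ♟ · · ·│5
4│· · · · · · · ·│4
3│♝ ♙ · · · · ♙ ·│3
2│♙ · ♙ ♙ ♙ ♙ · ♙│2
1│♖ · · ♕ · ♖ ♔ ·│1
  ─────────────────
  a b c d e f g h
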